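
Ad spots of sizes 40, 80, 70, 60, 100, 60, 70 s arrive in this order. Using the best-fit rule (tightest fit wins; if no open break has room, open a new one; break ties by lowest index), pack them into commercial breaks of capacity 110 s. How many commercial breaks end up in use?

  40 → break 1 (new)  [load 40/110]
  80 → break 2 (new)  [load 80/110]
  70 → break 1  [load 110/110]
  60 → break 3 (new)  [load 60/110]
  100 → break 4 (new)  [load 100/110]
  60 → break 5 (new)  [load 60/110]
  70 → break 6 (new)  [load 70/110]
6 commercial breaks opened.

6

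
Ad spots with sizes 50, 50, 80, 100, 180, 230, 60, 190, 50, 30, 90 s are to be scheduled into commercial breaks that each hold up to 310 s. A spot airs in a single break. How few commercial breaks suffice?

Total = 230 + 190 + 180 + 100 + 90 + 80 + 60 + 50 + 50 + 50 + 30 = 1110 s.
Lower bound: ⌈1110/310⌉ = 4 commercial breaks.
A packing using 4 commercial breaks:
  break 1: 230 + 80 = 310
  break 2: 190 + 100 = 290
  break 3: 180 + 90 + 30 = 300
  break 4: 60 + 50 + 50 + 50 = 210
This matches the lower bound, so 4 is optimal.

4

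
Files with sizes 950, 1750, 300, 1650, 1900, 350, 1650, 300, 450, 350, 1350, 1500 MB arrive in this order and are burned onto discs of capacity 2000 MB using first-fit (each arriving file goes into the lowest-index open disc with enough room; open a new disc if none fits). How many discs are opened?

7

  950 → disc 1 (new)  [load 950/2000]
  1750 → disc 2 (new)  [load 1750/2000]
  300 → disc 1  [load 1250/2000]
  1650 → disc 3 (new)  [load 1650/2000]
  1900 → disc 4 (new)  [load 1900/2000]
  350 → disc 1  [load 1600/2000]
  1650 → disc 5 (new)  [load 1650/2000]
  300 → disc 1  [load 1900/2000]
  450 → disc 6 (new)  [load 450/2000]
  350 → disc 3  [load 2000/2000]
  1350 → disc 6  [load 1800/2000]
  1500 → disc 7 (new)  [load 1500/2000]
7 discs opened.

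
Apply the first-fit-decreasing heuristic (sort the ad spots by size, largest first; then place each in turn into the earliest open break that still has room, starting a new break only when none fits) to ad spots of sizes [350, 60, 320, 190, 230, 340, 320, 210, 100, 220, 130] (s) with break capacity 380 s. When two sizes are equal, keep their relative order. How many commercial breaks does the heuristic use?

8

Sorted descending: 350, 340, 320, 320, 230, 220, 210, 190, 130, 100, 60.
  350 → break 1 (new)  [load 350/380]
  340 → break 2 (new)  [load 340/380]
  320 → break 3 (new)  [load 320/380]
  320 → break 4 (new)  [load 320/380]
  230 → break 5 (new)  [load 230/380]
  220 → break 6 (new)  [load 220/380]
  210 → break 7 (new)  [load 210/380]
  190 → break 8 (new)  [load 190/380]
  130 → break 5  [load 360/380]
  100 → break 6  [load 320/380]
  60 → break 3  [load 380/380]
8 commercial breaks opened.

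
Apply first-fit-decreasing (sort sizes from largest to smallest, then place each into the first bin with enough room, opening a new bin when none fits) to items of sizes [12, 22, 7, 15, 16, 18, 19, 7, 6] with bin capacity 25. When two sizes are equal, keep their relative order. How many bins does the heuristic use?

Sorted descending: 22, 19, 18, 16, 15, 12, 7, 7, 6.
  22 → bin 1 (new)  [load 22/25]
  19 → bin 2 (new)  [load 19/25]
  18 → bin 3 (new)  [load 18/25]
  16 → bin 4 (new)  [load 16/25]
  15 → bin 5 (new)  [load 15/25]
  12 → bin 6 (new)  [load 12/25]
  7 → bin 3  [load 25/25]
  7 → bin 4  [load 23/25]
  6 → bin 2  [load 25/25]
6 bins opened.

6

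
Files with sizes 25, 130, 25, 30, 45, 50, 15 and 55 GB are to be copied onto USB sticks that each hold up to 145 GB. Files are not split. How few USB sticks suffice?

Total = 130 + 55 + 50 + 45 + 30 + 25 + 25 + 15 = 375 GB.
Lower bound: ⌈375/145⌉ = 3 USB sticks.
A packing using 3 USB sticks:
  USB stick 1: 130 + 15 = 145
  USB stick 2: 55 + 50 + 30 = 135
  USB stick 3: 45 + 25 + 25 = 95
This matches the lower bound, so 3 is optimal.

3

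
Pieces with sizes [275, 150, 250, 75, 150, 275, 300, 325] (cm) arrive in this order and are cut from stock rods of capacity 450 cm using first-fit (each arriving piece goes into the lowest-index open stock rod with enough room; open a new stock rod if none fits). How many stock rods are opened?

5

  275 → stock rod 1 (new)  [load 275/450]
  150 → stock rod 1  [load 425/450]
  250 → stock rod 2 (new)  [load 250/450]
  75 → stock rod 2  [load 325/450]
  150 → stock rod 3 (new)  [load 150/450]
  275 → stock rod 3  [load 425/450]
  300 → stock rod 4 (new)  [load 300/450]
  325 → stock rod 5 (new)  [load 325/450]
5 stock rods opened.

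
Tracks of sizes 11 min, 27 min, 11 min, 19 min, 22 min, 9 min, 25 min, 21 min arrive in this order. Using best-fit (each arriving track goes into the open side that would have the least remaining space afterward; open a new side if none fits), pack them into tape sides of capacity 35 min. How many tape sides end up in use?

  11 → side 1 (new)  [load 11/35]
  27 → side 2 (new)  [load 27/35]
  11 → side 1  [load 22/35]
  19 → side 3 (new)  [load 19/35]
  22 → side 4 (new)  [load 22/35]
  9 → side 1  [load 31/35]
  25 → side 5 (new)  [load 25/35]
  21 → side 6 (new)  [load 21/35]
6 tape sides opened.

6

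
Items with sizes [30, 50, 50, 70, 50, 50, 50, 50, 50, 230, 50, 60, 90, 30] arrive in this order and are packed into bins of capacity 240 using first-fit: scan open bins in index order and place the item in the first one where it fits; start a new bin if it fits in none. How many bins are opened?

5

  30 → bin 1 (new)  [load 30/240]
  50 → bin 1  [load 80/240]
  50 → bin 1  [load 130/240]
  70 → bin 1  [load 200/240]
  50 → bin 2 (new)  [load 50/240]
  50 → bin 2  [load 100/240]
  50 → bin 2  [load 150/240]
  50 → bin 2  [load 200/240]
  50 → bin 3 (new)  [load 50/240]
  230 → bin 4 (new)  [load 230/240]
  50 → bin 3  [load 100/240]
  60 → bin 3  [load 160/240]
  90 → bin 5 (new)  [load 90/240]
  30 → bin 1  [load 230/240]
5 bins opened.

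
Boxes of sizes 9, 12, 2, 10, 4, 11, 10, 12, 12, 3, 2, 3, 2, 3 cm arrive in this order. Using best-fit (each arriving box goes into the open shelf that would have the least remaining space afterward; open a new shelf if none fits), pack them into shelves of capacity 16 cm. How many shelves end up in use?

  9 → shelf 1 (new)  [load 9/16]
  12 → shelf 2 (new)  [load 12/16]
  2 → shelf 2  [load 14/16]
  10 → shelf 3 (new)  [load 10/16]
  4 → shelf 3  [load 14/16]
  11 → shelf 4 (new)  [load 11/16]
  10 → shelf 5 (new)  [load 10/16]
  12 → shelf 6 (new)  [load 12/16]
  12 → shelf 7 (new)  [load 12/16]
  3 → shelf 6  [load 15/16]
  2 → shelf 2  [load 16/16]
  3 → shelf 7  [load 15/16]
  2 → shelf 3  [load 16/16]
  3 → shelf 4  [load 14/16]
7 shelves opened.

7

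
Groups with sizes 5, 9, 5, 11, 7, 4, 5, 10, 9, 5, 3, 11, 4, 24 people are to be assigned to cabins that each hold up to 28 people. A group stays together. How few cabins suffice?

Total = 24 + 11 + 11 + 10 + 9 + 9 + 7 + 5 + 5 + 5 + 5 + 4 + 4 + 3 = 112 people.
Lower bound: ⌈112/28⌉ = 4 cabins.
A packing using 4 cabins:
  cabin 1: 24 + 4 = 28
  cabin 2: 11 + 10 + 7 = 28
  cabin 3: 11 + 9 + 5 + 3 = 28
  cabin 4: 9 + 5 + 5 + 5 + 4 = 28
This matches the lower bound, so 4 is optimal.

4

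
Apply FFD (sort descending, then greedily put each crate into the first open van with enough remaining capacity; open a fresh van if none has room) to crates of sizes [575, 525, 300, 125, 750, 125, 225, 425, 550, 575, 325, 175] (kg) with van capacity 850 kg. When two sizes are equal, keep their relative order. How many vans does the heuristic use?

Sorted descending: 750, 575, 575, 550, 525, 425, 325, 300, 225, 175, 125, 125.
  750 → van 1 (new)  [load 750/850]
  575 → van 2 (new)  [load 575/850]
  575 → van 3 (new)  [load 575/850]
  550 → van 4 (new)  [load 550/850]
  525 → van 5 (new)  [load 525/850]
  425 → van 6 (new)  [load 425/850]
  325 → van 5  [load 850/850]
  300 → van 4  [load 850/850]
  225 → van 2  [load 800/850]
  175 → van 3  [load 750/850]
  125 → van 6  [load 550/850]
  125 → van 6  [load 675/850]
6 vans opened.

6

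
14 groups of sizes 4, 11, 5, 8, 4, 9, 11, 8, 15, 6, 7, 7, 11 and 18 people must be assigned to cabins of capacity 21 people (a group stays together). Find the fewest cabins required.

7

Total = 18 + 15 + 11 + 11 + 11 + 9 + 8 + 8 + 7 + 7 + 6 + 5 + 4 + 4 = 124 people.
Lower bound: ⌈124/21⌉ = 6 cabins.
A packing using 7 cabins:
  cabin 1: 18 = 18
  cabin 2: 15 + 6 = 21
  cabin 3: 11 + 9 = 20
  cabin 4: 11 + 8 = 19
  cabin 5: 11 + 8 = 19
  cabin 6: 7 + 7 + 5 = 19
  cabin 7: 4 + 4 = 8
No arrangement into 6 cabins stays within capacity, so 7 is optimal.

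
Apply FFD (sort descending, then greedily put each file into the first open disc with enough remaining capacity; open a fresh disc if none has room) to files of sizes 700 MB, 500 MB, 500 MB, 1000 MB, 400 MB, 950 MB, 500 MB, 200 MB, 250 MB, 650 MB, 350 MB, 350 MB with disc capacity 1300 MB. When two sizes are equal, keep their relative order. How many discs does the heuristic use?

Sorted descending: 1000, 950, 700, 650, 500, 500, 500, 400, 350, 350, 250, 200.
  1000 → disc 1 (new)  [load 1000/1300]
  950 → disc 2 (new)  [load 950/1300]
  700 → disc 3 (new)  [load 700/1300]
  650 → disc 4 (new)  [load 650/1300]
  500 → disc 3  [load 1200/1300]
  500 → disc 4  [load 1150/1300]
  500 → disc 5 (new)  [load 500/1300]
  400 → disc 5  [load 900/1300]
  350 → disc 2  [load 1300/1300]
  350 → disc 5  [load 1250/1300]
  250 → disc 1  [load 1250/1300]
  200 → disc 6 (new)  [load 200/1300]
6 discs opened.

6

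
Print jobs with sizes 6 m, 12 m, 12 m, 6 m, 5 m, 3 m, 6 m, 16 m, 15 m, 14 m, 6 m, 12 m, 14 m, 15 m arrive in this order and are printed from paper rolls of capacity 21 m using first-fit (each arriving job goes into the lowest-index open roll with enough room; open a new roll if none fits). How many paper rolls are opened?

9

  6 → roll 1 (new)  [load 6/21]
  12 → roll 1  [load 18/21]
  12 → roll 2 (new)  [load 12/21]
  6 → roll 2  [load 18/21]
  5 → roll 3 (new)  [load 5/21]
  3 → roll 1  [load 21/21]
  6 → roll 3  [load 11/21]
  16 → roll 4 (new)  [load 16/21]
  15 → roll 5 (new)  [load 15/21]
  14 → roll 6 (new)  [load 14/21]
  6 → roll 3  [load 17/21]
  12 → roll 7 (new)  [load 12/21]
  14 → roll 8 (new)  [load 14/21]
  15 → roll 9 (new)  [load 15/21]
9 paper rolls opened.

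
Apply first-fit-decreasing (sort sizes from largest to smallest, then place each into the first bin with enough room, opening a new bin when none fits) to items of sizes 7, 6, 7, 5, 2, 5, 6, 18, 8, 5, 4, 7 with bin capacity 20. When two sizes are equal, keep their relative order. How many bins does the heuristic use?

Sorted descending: 18, 8, 7, 7, 7, 6, 6, 5, 5, 5, 4, 2.
  18 → bin 1 (new)  [load 18/20]
  8 → bin 2 (new)  [load 8/20]
  7 → bin 2  [load 15/20]
  7 → bin 3 (new)  [load 7/20]
  7 → bin 3  [load 14/20]
  6 → bin 3  [load 20/20]
  6 → bin 4 (new)  [load 6/20]
  5 → bin 2  [load 20/20]
  5 → bin 4  [load 11/20]
  5 → bin 4  [load 16/20]
  4 → bin 4  [load 20/20]
  2 → bin 1  [load 20/20]
4 bins opened.

4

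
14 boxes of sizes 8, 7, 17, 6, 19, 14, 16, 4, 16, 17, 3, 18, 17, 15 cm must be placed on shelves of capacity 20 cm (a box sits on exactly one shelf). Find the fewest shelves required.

10

Total = 19 + 18 + 17 + 17 + 17 + 16 + 16 + 15 + 14 + 8 + 7 + 6 + 4 + 3 = 177 cm.
Lower bound: ⌈177/20⌉ = 9 shelves.
A packing using 10 shelves:
  shelf 1: 19 = 19
  shelf 2: 18 = 18
  shelf 3: 17 + 3 = 20
  shelf 4: 17 = 17
  shelf 5: 17 = 17
  shelf 6: 16 + 4 = 20
  shelf 7: 16 = 16
  shelf 8: 15 = 15
  shelf 9: 14 + 6 = 20
  shelf 10: 8 + 7 = 15
No arrangement into 9 shelves stays within capacity, so 10 is optimal.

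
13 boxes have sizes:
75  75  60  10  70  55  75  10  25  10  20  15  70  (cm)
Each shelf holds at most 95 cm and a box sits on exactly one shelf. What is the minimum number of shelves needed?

7

Total = 75 + 75 + 75 + 70 + 70 + 60 + 55 + 25 + 20 + 15 + 10 + 10 + 10 = 570 cm.
Lower bound: ⌈570/95⌉ = 6 shelves.
Also, 7 boxes each exceed 95/2 cm, and no two of those can share a shelf, so at least 7 shelves are needed.
A packing using 7 shelves:
  shelf 1: 75 + 20 = 95
  shelf 2: 75 + 15 = 90
  shelf 3: 75 + 10 + 10 = 95
  shelf 4: 70 + 25 = 95
  shelf 5: 70 + 10 = 80
  shelf 6: 60 = 60
  shelf 7: 55 = 55
This matches the lower bound, so 7 is optimal.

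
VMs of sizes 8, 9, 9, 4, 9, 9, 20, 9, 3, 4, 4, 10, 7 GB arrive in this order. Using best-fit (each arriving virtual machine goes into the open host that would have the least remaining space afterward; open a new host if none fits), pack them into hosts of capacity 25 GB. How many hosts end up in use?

5

  8 → host 1 (new)  [load 8/25]
  9 → host 1  [load 17/25]
  9 → host 2 (new)  [load 9/25]
  4 → host 1  [load 21/25]
  9 → host 2  [load 18/25]
  9 → host 3 (new)  [load 9/25]
  20 → host 4 (new)  [load 20/25]
  9 → host 3  [load 18/25]
  3 → host 1  [load 24/25]
  4 → host 4  [load 24/25]
  4 → host 2  [load 22/25]
  10 → host 5 (new)  [load 10/25]
  7 → host 3  [load 25/25]
5 hosts opened.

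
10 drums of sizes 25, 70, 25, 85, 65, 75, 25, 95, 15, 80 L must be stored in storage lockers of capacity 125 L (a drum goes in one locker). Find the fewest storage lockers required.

6

Total = 95 + 85 + 80 + 75 + 70 + 65 + 25 + 25 + 25 + 15 = 560 L.
Lower bound: ⌈560/125⌉ = 5 storage lockers.
Also, 6 drums each exceed 125/2 L, and no two of those can share a locker, so at least 6 storage lockers are needed.
A packing using 6 storage lockers:
  locker 1: 95 + 25 = 120
  locker 2: 85 + 25 + 15 = 125
  locker 3: 80 + 25 = 105
  locker 4: 75 = 75
  locker 5: 70 = 70
  locker 6: 65 = 65
This matches the lower bound, so 6 is optimal.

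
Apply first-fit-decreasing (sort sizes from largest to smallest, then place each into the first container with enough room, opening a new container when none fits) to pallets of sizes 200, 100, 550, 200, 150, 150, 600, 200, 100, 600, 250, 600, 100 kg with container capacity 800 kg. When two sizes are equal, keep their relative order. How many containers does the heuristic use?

Sorted descending: 600, 600, 600, 550, 250, 200, 200, 200, 150, 150, 100, 100, 100.
  600 → container 1 (new)  [load 600/800]
  600 → container 2 (new)  [load 600/800]
  600 → container 3 (new)  [load 600/800]
  550 → container 4 (new)  [load 550/800]
  250 → container 4  [load 800/800]
  200 → container 1  [load 800/800]
  200 → container 2  [load 800/800]
  200 → container 3  [load 800/800]
  150 → container 5 (new)  [load 150/800]
  150 → container 5  [load 300/800]
  100 → container 5  [load 400/800]
  100 → container 5  [load 500/800]
  100 → container 5  [load 600/800]
5 containers opened.

5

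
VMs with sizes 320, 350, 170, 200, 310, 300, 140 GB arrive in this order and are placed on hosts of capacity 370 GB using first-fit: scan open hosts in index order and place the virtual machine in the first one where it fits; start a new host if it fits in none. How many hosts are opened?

  320 → host 1 (new)  [load 320/370]
  350 → host 2 (new)  [load 350/370]
  170 → host 3 (new)  [load 170/370]
  200 → host 3  [load 370/370]
  310 → host 4 (new)  [load 310/370]
  300 → host 5 (new)  [load 300/370]
  140 → host 6 (new)  [load 140/370]
6 hosts opened.

6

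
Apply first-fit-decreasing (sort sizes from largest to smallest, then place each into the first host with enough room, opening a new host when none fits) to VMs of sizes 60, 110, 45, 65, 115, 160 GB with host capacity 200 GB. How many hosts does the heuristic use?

Sorted descending: 160, 115, 110, 65, 60, 45.
  160 → host 1 (new)  [load 160/200]
  115 → host 2 (new)  [load 115/200]
  110 → host 3 (new)  [load 110/200]
  65 → host 2  [load 180/200]
  60 → host 3  [load 170/200]
  45 → host 4 (new)  [load 45/200]
4 hosts opened.

4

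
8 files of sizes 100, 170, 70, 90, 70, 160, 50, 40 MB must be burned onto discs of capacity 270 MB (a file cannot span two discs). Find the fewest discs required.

Total = 170 + 160 + 100 + 90 + 70 + 70 + 50 + 40 = 750 MB.
Lower bound: ⌈750/270⌉ = 3 discs.
A packing using 3 discs:
  disc 1: 170 + 100 = 270
  disc 2: 160 + 90 = 250
  disc 3: 70 + 70 + 50 + 40 = 230
This matches the lower bound, so 3 is optimal.

3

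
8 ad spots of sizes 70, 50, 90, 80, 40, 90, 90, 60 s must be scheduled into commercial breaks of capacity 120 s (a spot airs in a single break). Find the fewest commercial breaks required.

Total = 90 + 90 + 90 + 80 + 70 + 60 + 50 + 40 = 570 s.
Lower bound: ⌈570/120⌉ = 5 commercial breaks.
A packing using 6 commercial breaks:
  break 1: 90 = 90
  break 2: 90 = 90
  break 3: 90 = 90
  break 4: 80 + 40 = 120
  break 5: 70 + 50 = 120
  break 6: 60 = 60
No arrangement into 5 commercial breaks stays within capacity, so 6 is optimal.

6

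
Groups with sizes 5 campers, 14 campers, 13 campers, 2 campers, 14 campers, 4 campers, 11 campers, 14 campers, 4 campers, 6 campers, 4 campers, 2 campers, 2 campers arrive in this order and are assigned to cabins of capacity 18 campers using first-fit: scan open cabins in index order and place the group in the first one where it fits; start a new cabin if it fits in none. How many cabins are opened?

  5 → cabin 1 (new)  [load 5/18]
  14 → cabin 2 (new)  [load 14/18]
  13 → cabin 1  [load 18/18]
  2 → cabin 2  [load 16/18]
  14 → cabin 3 (new)  [load 14/18]
  4 → cabin 3  [load 18/18]
  11 → cabin 4 (new)  [load 11/18]
  14 → cabin 5 (new)  [load 14/18]
  4 → cabin 4  [load 15/18]
  6 → cabin 6 (new)  [load 6/18]
  4 → cabin 5  [load 18/18]
  2 → cabin 2  [load 18/18]
  2 → cabin 4  [load 17/18]
6 cabins opened.

6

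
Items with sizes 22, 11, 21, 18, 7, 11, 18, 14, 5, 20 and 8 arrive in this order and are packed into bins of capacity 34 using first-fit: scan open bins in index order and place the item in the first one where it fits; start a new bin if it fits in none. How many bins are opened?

  22 → bin 1 (new)  [load 22/34]
  11 → bin 1  [load 33/34]
  21 → bin 2 (new)  [load 21/34]
  18 → bin 3 (new)  [load 18/34]
  7 → bin 2  [load 28/34]
  11 → bin 3  [load 29/34]
  18 → bin 4 (new)  [load 18/34]
  14 → bin 4  [load 32/34]
  5 → bin 2  [load 33/34]
  20 → bin 5 (new)  [load 20/34]
  8 → bin 5  [load 28/34]
5 bins opened.

5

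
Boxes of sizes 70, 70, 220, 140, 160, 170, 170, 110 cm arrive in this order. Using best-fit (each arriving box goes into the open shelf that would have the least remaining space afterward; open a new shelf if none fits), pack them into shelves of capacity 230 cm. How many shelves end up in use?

7

  70 → shelf 1 (new)  [load 70/230]
  70 → shelf 1  [load 140/230]
  220 → shelf 2 (new)  [load 220/230]
  140 → shelf 3 (new)  [load 140/230]
  160 → shelf 4 (new)  [load 160/230]
  170 → shelf 5 (new)  [load 170/230]
  170 → shelf 6 (new)  [load 170/230]
  110 → shelf 7 (new)  [load 110/230]
7 shelves opened.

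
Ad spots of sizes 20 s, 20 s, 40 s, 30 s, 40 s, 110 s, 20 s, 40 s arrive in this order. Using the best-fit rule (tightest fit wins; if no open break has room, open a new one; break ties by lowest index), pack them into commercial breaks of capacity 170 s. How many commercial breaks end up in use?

2

  20 → break 1 (new)  [load 20/170]
  20 → break 1  [load 40/170]
  40 → break 1  [load 80/170]
  30 → break 1  [load 110/170]
  40 → break 1  [load 150/170]
  110 → break 2 (new)  [load 110/170]
  20 → break 1  [load 170/170]
  40 → break 2  [load 150/170]
2 commercial breaks opened.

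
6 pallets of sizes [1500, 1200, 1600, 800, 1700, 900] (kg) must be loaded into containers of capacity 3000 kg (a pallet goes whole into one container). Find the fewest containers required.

Total = 1700 + 1600 + 1500 + 1200 + 900 + 800 = 7700 kg.
Lower bound: ⌈7700/3000⌉ = 3 containers.
A packing using 3 containers:
  container 1: 1700 + 1200 = 2900
  container 2: 1600 + 900 = 2500
  container 3: 1500 + 800 = 2300
This matches the lower bound, so 3 is optimal.

3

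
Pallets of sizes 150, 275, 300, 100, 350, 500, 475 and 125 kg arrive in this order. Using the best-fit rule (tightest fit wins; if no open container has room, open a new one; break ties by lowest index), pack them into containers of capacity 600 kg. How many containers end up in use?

5

  150 → container 1 (new)  [load 150/600]
  275 → container 1  [load 425/600]
  300 → container 2 (new)  [load 300/600]
  100 → container 1  [load 525/600]
  350 → container 3 (new)  [load 350/600]
  500 → container 4 (new)  [load 500/600]
  475 → container 5 (new)  [load 475/600]
  125 → container 5  [load 600/600]
5 containers opened.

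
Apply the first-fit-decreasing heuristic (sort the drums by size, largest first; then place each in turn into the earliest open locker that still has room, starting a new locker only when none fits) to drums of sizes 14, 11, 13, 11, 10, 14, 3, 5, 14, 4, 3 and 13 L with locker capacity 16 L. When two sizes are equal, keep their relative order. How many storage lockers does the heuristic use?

8

Sorted descending: 14, 14, 14, 13, 13, 11, 11, 10, 5, 4, 3, 3.
  14 → locker 1 (new)  [load 14/16]
  14 → locker 2 (new)  [load 14/16]
  14 → locker 3 (new)  [load 14/16]
  13 → locker 4 (new)  [load 13/16]
  13 → locker 5 (new)  [load 13/16]
  11 → locker 6 (new)  [load 11/16]
  11 → locker 7 (new)  [load 11/16]
  10 → locker 8 (new)  [load 10/16]
  5 → locker 6  [load 16/16]
  4 → locker 7  [load 15/16]
  3 → locker 4  [load 16/16]
  3 → locker 5  [load 16/16]
8 storage lockers opened.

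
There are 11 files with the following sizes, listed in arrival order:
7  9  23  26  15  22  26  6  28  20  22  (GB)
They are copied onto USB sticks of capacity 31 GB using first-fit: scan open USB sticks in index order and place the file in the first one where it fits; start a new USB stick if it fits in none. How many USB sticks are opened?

  7 → USB stick 1 (new)  [load 7/31]
  9 → USB stick 1  [load 16/31]
  23 → USB stick 2 (new)  [load 23/31]
  26 → USB stick 3 (new)  [load 26/31]
  15 → USB stick 1  [load 31/31]
  22 → USB stick 4 (new)  [load 22/31]
  26 → USB stick 5 (new)  [load 26/31]
  6 → USB stick 2  [load 29/31]
  28 → USB stick 6 (new)  [load 28/31]
  20 → USB stick 7 (new)  [load 20/31]
  22 → USB stick 8 (new)  [load 22/31]
8 USB sticks opened.

8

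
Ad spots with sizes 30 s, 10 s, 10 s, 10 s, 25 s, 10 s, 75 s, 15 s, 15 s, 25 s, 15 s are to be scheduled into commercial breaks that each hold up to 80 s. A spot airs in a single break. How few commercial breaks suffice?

4

Total = 75 + 30 + 25 + 25 + 15 + 15 + 15 + 10 + 10 + 10 + 10 = 240 s.
Lower bound: ⌈240/80⌉ = 3 commercial breaks.
A packing using 4 commercial breaks:
  break 1: 75 = 75
  break 2: 30 + 25 + 25 = 80
  break 3: 15 + 15 + 15 + 10 + 10 + 10 = 75
  break 4: 10 = 10
No arrangement into 3 commercial breaks stays within capacity, so 4 is optimal.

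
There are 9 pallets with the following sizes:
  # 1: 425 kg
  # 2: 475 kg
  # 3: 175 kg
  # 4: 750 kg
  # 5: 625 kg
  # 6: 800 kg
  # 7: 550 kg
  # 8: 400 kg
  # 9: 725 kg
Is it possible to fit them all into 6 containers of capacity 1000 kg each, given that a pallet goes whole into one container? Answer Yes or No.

Yes

A valid assignment using 6 containers:
  container 1: 800 + 175 = 975
  container 2: 750 = 750
  container 3: 725 = 725
  container 4: 625 = 625
  container 5: 550 + 425 = 975
  container 6: 475 + 400 = 875
Every load is within 1000 kg, so 6 containers suffice.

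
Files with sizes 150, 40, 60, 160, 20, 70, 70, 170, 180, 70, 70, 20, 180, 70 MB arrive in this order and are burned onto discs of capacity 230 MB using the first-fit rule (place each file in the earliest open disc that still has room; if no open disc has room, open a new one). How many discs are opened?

7

  150 → disc 1 (new)  [load 150/230]
  40 → disc 1  [load 190/230]
  60 → disc 2 (new)  [load 60/230]
  160 → disc 2  [load 220/230]
  20 → disc 1  [load 210/230]
  70 → disc 3 (new)  [load 70/230]
  70 → disc 3  [load 140/230]
  170 → disc 4 (new)  [load 170/230]
  180 → disc 5 (new)  [load 180/230]
  70 → disc 3  [load 210/230]
  70 → disc 6 (new)  [load 70/230]
  20 → disc 1  [load 230/230]
  180 → disc 7 (new)  [load 180/230]
  70 → disc 6  [load 140/230]
7 discs opened.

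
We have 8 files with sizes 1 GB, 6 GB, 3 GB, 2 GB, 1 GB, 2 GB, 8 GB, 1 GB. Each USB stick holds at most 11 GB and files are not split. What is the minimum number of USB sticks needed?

3

Total = 8 + 6 + 3 + 2 + 2 + 1 + 1 + 1 = 24 GB.
Lower bound: ⌈24/11⌉ = 3 USB sticks.
A packing using 3 USB sticks:
  USB stick 1: 8 + 3 = 11
  USB stick 2: 6 + 2 + 2 + 1 = 11
  USB stick 3: 1 + 1 = 2
This matches the lower bound, so 3 is optimal.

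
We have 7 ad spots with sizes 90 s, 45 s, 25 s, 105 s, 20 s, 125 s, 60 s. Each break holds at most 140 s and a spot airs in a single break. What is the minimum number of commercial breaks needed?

4

Total = 125 + 105 + 90 + 60 + 45 + 25 + 20 = 470 s.
Lower bound: ⌈470/140⌉ = 4 commercial breaks.
A packing using 4 commercial breaks:
  break 1: 125 = 125
  break 2: 105 + 25 = 130
  break 3: 90 + 45 = 135
  break 4: 60 + 20 = 80
This matches the lower bound, so 4 is optimal.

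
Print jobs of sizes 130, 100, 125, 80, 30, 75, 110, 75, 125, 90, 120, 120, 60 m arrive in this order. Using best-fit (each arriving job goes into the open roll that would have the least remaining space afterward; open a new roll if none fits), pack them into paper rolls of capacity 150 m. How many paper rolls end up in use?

  130 → roll 1 (new)  [load 130/150]
  100 → roll 2 (new)  [load 100/150]
  125 → roll 3 (new)  [load 125/150]
  80 → roll 4 (new)  [load 80/150]
  30 → roll 2  [load 130/150]
  75 → roll 5 (new)  [load 75/150]
  110 → roll 6 (new)  [load 110/150]
  75 → roll 5  [load 150/150]
  125 → roll 7 (new)  [load 125/150]
  90 → roll 8 (new)  [load 90/150]
  120 → roll 9 (new)  [load 120/150]
  120 → roll 10 (new)  [load 120/150]
  60 → roll 8  [load 150/150]
10 paper rolls opened.

10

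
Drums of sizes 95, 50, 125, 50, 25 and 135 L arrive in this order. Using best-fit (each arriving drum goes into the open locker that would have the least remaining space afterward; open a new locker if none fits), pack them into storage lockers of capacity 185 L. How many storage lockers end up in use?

  95 → locker 1 (new)  [load 95/185]
  50 → locker 1  [load 145/185]
  125 → locker 2 (new)  [load 125/185]
  50 → locker 2  [load 175/185]
  25 → locker 1  [load 170/185]
  135 → locker 3 (new)  [load 135/185]
3 storage lockers opened.

3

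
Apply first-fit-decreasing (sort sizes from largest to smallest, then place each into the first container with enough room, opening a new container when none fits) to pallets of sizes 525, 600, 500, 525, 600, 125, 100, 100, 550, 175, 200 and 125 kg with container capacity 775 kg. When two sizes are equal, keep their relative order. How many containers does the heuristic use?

Sorted descending: 600, 600, 550, 525, 525, 500, 200, 175, 125, 125, 100, 100.
  600 → container 1 (new)  [load 600/775]
  600 → container 2 (new)  [load 600/775]
  550 → container 3 (new)  [load 550/775]
  525 → container 4 (new)  [load 525/775]
  525 → container 5 (new)  [load 525/775]
  500 → container 6 (new)  [load 500/775]
  200 → container 3  [load 750/775]
  175 → container 1  [load 775/775]
  125 → container 2  [load 725/775]
  125 → container 4  [load 650/775]
  100 → container 4  [load 750/775]
  100 → container 5  [load 625/775]
6 containers opened.

6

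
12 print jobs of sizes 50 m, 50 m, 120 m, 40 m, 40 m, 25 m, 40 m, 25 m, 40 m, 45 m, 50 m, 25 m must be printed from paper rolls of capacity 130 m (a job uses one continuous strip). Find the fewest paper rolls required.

5

Total = 120 + 50 + 50 + 50 + 45 + 40 + 40 + 40 + 40 + 25 + 25 + 25 = 550 m.
Lower bound: ⌈550/130⌉ = 5 paper rolls.
A packing using 5 paper rolls:
  roll 1: 120 = 120
  roll 2: 50 + 50 + 25 = 125
  roll 3: 50 + 45 + 25 = 120
  roll 4: 40 + 40 + 40 = 120
  roll 5: 40 + 25 = 65
This matches the lower bound, so 5 is optimal.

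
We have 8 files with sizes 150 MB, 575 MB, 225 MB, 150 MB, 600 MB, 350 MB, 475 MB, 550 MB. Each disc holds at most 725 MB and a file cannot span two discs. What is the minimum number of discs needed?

5

Total = 600 + 575 + 550 + 475 + 350 + 225 + 150 + 150 = 3075 MB.
Lower bound: ⌈3075/725⌉ = 5 discs.
A packing using 5 discs:
  disc 1: 600 = 600
  disc 2: 575 + 150 = 725
  disc 3: 550 + 150 = 700
  disc 4: 475 + 225 = 700
  disc 5: 350 = 350
This matches the lower bound, so 5 is optimal.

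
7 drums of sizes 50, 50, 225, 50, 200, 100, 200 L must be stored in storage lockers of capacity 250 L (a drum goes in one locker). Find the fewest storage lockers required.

4

Total = 225 + 200 + 200 + 100 + 50 + 50 + 50 = 875 L.
Lower bound: ⌈875/250⌉ = 4 storage lockers.
A packing using 4 storage lockers:
  locker 1: 225 = 225
  locker 2: 200 + 50 = 250
  locker 3: 200 + 50 = 250
  locker 4: 100 + 50 = 150
This matches the lower bound, so 4 is optimal.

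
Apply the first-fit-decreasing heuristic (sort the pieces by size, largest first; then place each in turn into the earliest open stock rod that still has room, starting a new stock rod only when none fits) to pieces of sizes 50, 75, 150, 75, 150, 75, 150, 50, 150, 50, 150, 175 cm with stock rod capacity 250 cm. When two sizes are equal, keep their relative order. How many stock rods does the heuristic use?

6

Sorted descending: 175, 150, 150, 150, 150, 150, 75, 75, 75, 50, 50, 50.
  175 → stock rod 1 (new)  [load 175/250]
  150 → stock rod 2 (new)  [load 150/250]
  150 → stock rod 3 (new)  [load 150/250]
  150 → stock rod 4 (new)  [load 150/250]
  150 → stock rod 5 (new)  [load 150/250]
  150 → stock rod 6 (new)  [load 150/250]
  75 → stock rod 1  [load 250/250]
  75 → stock rod 2  [load 225/250]
  75 → stock rod 3  [load 225/250]
  50 → stock rod 4  [load 200/250]
  50 → stock rod 4  [load 250/250]
  50 → stock rod 5  [load 200/250]
6 stock rods opened.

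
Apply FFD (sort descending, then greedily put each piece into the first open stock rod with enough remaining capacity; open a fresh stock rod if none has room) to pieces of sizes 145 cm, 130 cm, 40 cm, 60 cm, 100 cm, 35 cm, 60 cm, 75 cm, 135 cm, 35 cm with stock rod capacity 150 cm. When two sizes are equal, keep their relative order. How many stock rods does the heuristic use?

6

Sorted descending: 145, 135, 130, 100, 75, 60, 60, 40, 35, 35.
  145 → stock rod 1 (new)  [load 145/150]
  135 → stock rod 2 (new)  [load 135/150]
  130 → stock rod 3 (new)  [load 130/150]
  100 → stock rod 4 (new)  [load 100/150]
  75 → stock rod 5 (new)  [load 75/150]
  60 → stock rod 5  [load 135/150]
  60 → stock rod 6 (new)  [load 60/150]
  40 → stock rod 4  [load 140/150]
  35 → stock rod 6  [load 95/150]
  35 → stock rod 6  [load 130/150]
6 stock rods opened.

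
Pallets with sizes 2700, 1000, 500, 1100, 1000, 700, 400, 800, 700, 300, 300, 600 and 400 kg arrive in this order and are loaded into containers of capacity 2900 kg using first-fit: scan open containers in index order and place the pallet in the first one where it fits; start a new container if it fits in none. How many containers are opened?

  2700 → container 1 (new)  [load 2700/2900]
  1000 → container 2 (new)  [load 1000/2900]
  500 → container 2  [load 1500/2900]
  1100 → container 2  [load 2600/2900]
  1000 → container 3 (new)  [load 1000/2900]
  700 → container 3  [load 1700/2900]
  400 → container 3  [load 2100/2900]
  800 → container 3  [load 2900/2900]
  700 → container 4 (new)  [load 700/2900]
  300 → container 2  [load 2900/2900]
  300 → container 4  [load 1000/2900]
  600 → container 4  [load 1600/2900]
  400 → container 4  [load 2000/2900]
4 containers opened.

4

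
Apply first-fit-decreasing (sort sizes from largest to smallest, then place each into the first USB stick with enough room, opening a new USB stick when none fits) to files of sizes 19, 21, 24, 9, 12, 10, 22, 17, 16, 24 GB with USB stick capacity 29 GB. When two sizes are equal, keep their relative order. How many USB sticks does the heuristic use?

7

Sorted descending: 24, 24, 22, 21, 19, 17, 16, 12, 10, 9.
  24 → USB stick 1 (new)  [load 24/29]
  24 → USB stick 2 (new)  [load 24/29]
  22 → USB stick 3 (new)  [load 22/29]
  21 → USB stick 4 (new)  [load 21/29]
  19 → USB stick 5 (new)  [load 19/29]
  17 → USB stick 6 (new)  [load 17/29]
  16 → USB stick 7 (new)  [load 16/29]
  12 → USB stick 6  [load 29/29]
  10 → USB stick 5  [load 29/29]
  9 → USB stick 7  [load 25/29]
7 USB sticks opened.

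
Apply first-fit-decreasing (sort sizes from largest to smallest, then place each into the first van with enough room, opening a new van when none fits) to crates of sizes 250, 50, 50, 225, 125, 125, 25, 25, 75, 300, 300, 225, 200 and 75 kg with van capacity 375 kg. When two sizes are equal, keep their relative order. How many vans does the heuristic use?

6

Sorted descending: 300, 300, 250, 225, 225, 200, 125, 125, 75, 75, 50, 50, 25, 25.
  300 → van 1 (new)  [load 300/375]
  300 → van 2 (new)  [load 300/375]
  250 → van 3 (new)  [load 250/375]
  225 → van 4 (new)  [load 225/375]
  225 → van 5 (new)  [load 225/375]
  200 → van 6 (new)  [load 200/375]
  125 → van 3  [load 375/375]
  125 → van 4  [load 350/375]
  75 → van 1  [load 375/375]
  75 → van 2  [load 375/375]
  50 → van 5  [load 275/375]
  50 → van 5  [load 325/375]
  25 → van 4  [load 375/375]
  25 → van 5  [load 350/375]
6 vans opened.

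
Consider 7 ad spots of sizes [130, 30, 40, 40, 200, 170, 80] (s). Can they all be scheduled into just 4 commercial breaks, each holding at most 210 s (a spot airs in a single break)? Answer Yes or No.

A valid assignment using 4 commercial breaks:
  break 1: 200 = 200
  break 2: 170 + 40 = 210
  break 3: 130 + 80 = 210
  break 4: 40 + 30 = 70
Every load is within 210 s, so 4 commercial breaks suffice.

Yes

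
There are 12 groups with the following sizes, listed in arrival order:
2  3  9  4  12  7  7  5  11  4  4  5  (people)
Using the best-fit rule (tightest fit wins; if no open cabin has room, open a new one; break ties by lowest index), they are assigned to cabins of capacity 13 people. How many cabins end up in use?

  2 → cabin 1 (new)  [load 2/13]
  3 → cabin 1  [load 5/13]
  9 → cabin 2 (new)  [load 9/13]
  4 → cabin 2  [load 13/13]
  12 → cabin 3 (new)  [load 12/13]
  7 → cabin 1  [load 12/13]
  7 → cabin 4 (new)  [load 7/13]
  5 → cabin 4  [load 12/13]
  11 → cabin 5 (new)  [load 11/13]
  4 → cabin 6 (new)  [load 4/13]
  4 → cabin 6  [load 8/13]
  5 → cabin 6  [load 13/13]
6 cabins opened.

6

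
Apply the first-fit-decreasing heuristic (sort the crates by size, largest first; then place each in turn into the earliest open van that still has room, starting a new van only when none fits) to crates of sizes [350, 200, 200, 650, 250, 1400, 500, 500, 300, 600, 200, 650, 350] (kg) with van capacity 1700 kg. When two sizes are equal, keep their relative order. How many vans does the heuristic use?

Sorted descending: 1400, 650, 650, 600, 500, 500, 350, 350, 300, 250, 200, 200, 200.
  1400 → van 1 (new)  [load 1400/1700]
  650 → van 2 (new)  [load 650/1700]
  650 → van 2  [load 1300/1700]
  600 → van 3 (new)  [load 600/1700]
  500 → van 3  [load 1100/1700]
  500 → van 3  [load 1600/1700]
  350 → van 2  [load 1650/1700]
  350 → van 4 (new)  [load 350/1700]
  300 → van 1  [load 1700/1700]
  250 → van 4  [load 600/1700]
  200 → van 4  [load 800/1700]
  200 → van 4  [load 1000/1700]
  200 → van 4  [load 1200/1700]
4 vans opened.

4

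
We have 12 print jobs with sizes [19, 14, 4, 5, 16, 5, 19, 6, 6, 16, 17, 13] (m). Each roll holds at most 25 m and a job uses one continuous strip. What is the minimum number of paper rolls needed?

Total = 19 + 19 + 17 + 16 + 16 + 14 + 13 + 6 + 6 + 5 + 5 + 4 = 140 m.
Lower bound: ⌈140/25⌉ = 6 paper rolls.
Also, 7 print jobs each exceed 25/2 m, and no two of those can share a roll, so at least 7 paper rolls are needed.
A packing using 7 paper rolls:
  roll 1: 19 + 6 = 25
  roll 2: 19 + 6 = 25
  roll 3: 17 + 5 = 22
  roll 4: 16 + 5 + 4 = 25
  roll 5: 16 = 16
  roll 6: 14 = 14
  roll 7: 13 = 13
This matches the lower bound, so 7 is optimal.

7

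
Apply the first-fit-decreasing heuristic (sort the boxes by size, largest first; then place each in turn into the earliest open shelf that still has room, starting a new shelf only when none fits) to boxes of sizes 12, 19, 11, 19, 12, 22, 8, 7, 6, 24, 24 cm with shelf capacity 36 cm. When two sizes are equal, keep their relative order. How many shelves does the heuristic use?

Sorted descending: 24, 24, 22, 19, 19, 12, 12, 11, 8, 7, 6.
  24 → shelf 1 (new)  [load 24/36]
  24 → shelf 2 (new)  [load 24/36]
  22 → shelf 3 (new)  [load 22/36]
  19 → shelf 4 (new)  [load 19/36]
  19 → shelf 5 (new)  [load 19/36]
  12 → shelf 1  [load 36/36]
  12 → shelf 2  [load 36/36]
  11 → shelf 3  [load 33/36]
  8 → shelf 4  [load 27/36]
  7 → shelf 4  [load 34/36]
  6 → shelf 5  [load 25/36]
5 shelves opened.

5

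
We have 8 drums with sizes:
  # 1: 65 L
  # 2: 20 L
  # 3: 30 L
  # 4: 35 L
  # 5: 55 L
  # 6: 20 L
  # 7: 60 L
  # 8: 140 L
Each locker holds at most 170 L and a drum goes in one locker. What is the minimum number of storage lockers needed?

3

Total = 140 + 65 + 60 + 55 + 35 + 30 + 20 + 20 = 425 L.
Lower bound: ⌈425/170⌉ = 3 storage lockers.
A packing using 3 storage lockers:
  locker 1: 140 + 30 = 170
  locker 2: 65 + 60 + 35 = 160
  locker 3: 55 + 20 + 20 = 95
This matches the lower bound, so 3 is optimal.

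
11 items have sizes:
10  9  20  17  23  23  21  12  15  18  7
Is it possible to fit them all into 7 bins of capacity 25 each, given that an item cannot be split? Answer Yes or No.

No

Total = 175; ⌈175/25⌉ = 7.
The bound of 7 does not rule out 7, but exhaustive search shows no assignment into 7 bins of capacity 25 exists — the minimum is 8.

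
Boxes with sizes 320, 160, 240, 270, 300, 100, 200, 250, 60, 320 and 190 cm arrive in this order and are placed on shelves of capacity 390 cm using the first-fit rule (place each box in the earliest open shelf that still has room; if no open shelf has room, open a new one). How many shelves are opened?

  320 → shelf 1 (new)  [load 320/390]
  160 → shelf 2 (new)  [load 160/390]
  240 → shelf 3 (new)  [load 240/390]
  270 → shelf 4 (new)  [load 270/390]
  300 → shelf 5 (new)  [load 300/390]
  100 → shelf 2  [load 260/390]
  200 → shelf 6 (new)  [load 200/390]
  250 → shelf 7 (new)  [load 250/390]
  60 → shelf 1  [load 380/390]
  320 → shelf 8 (new)  [load 320/390]
  190 → shelf 6  [load 390/390]
8 shelves opened.

8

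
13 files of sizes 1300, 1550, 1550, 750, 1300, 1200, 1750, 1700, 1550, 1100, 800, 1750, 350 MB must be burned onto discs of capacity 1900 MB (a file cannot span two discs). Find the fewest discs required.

11

Total = 1750 + 1750 + 1700 + 1550 + 1550 + 1550 + 1300 + 1300 + 1200 + 1100 + 800 + 750 + 350 = 16650 MB.
Lower bound: ⌈16650/1900⌉ = 9 discs.
Also, 10 files each exceed 950 MB, and no two of those can share a disc, so at least 10 discs are needed.
A packing using 11 discs:
  disc 1: 1750 = 1750
  disc 2: 1750 = 1750
  disc 3: 1700 = 1700
  disc 4: 1550 + 350 = 1900
  disc 5: 1550 = 1550
  disc 6: 1550 = 1550
  disc 7: 1300 = 1300
  disc 8: 1300 = 1300
  disc 9: 1200 = 1200
  disc 10: 1100 + 800 = 1900
  disc 11: 750 = 750
No arrangement into 10 discs stays within capacity, so 11 is optimal.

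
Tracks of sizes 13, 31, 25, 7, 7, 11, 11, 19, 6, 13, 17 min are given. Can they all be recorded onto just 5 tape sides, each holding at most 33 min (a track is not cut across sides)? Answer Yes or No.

No

Total = 160 min; ⌈160/33⌉ = 5.
The bound of 5 does not rule out 5, but exhaustive search shows no assignment into 5 tape sides of capacity 33 min exists — the minimum is 6.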